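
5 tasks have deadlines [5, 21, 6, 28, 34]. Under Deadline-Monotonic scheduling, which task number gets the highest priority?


Sort tasks by relative deadline (ascending):
  Task 1: deadline = 5
  Task 3: deadline = 6
  Task 2: deadline = 21
  Task 4: deadline = 28
  Task 5: deadline = 34
Priority order (highest first): [1, 3, 2, 4, 5]
Highest priority task = 1

1


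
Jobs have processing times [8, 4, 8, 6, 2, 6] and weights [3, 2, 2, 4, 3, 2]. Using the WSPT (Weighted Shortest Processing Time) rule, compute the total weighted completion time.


Compute p/w ratios and sort ascending (WSPT): [(2, 3), (6, 4), (4, 2), (8, 3), (6, 2), (8, 2)]
Compute weighted completion times:
  Job (p=2,w=3): C=2, w*C=3*2=6
  Job (p=6,w=4): C=8, w*C=4*8=32
  Job (p=4,w=2): C=12, w*C=2*12=24
  Job (p=8,w=3): C=20, w*C=3*20=60
  Job (p=6,w=2): C=26, w*C=2*26=52
  Job (p=8,w=2): C=34, w*C=2*34=68
Total weighted completion time = 242

242


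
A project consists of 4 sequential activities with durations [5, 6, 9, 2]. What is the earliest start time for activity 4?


Activity 4 starts after activities 1 through 3 complete.
Predecessor durations: [5, 6, 9]
ES = 5 + 6 + 9 = 20

20


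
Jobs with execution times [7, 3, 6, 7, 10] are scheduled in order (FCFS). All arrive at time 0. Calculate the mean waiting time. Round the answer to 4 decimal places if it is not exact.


FCFS order (as given): [7, 3, 6, 7, 10]
Waiting times:
  Job 1: wait = 0
  Job 2: wait = 7
  Job 3: wait = 10
  Job 4: wait = 16
  Job 5: wait = 23
Sum of waiting times = 56
Average waiting time = 56/5 = 11.2

11.2


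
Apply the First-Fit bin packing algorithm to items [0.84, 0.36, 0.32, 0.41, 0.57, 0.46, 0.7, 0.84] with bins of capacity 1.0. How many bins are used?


Place items sequentially using First-Fit:
  Item 0.84 -> new Bin 1
  Item 0.36 -> new Bin 2
  Item 0.32 -> Bin 2 (now 0.68)
  Item 0.41 -> new Bin 3
  Item 0.57 -> Bin 3 (now 0.98)
  Item 0.46 -> new Bin 4
  Item 0.7 -> new Bin 5
  Item 0.84 -> new Bin 6
Total bins used = 6

6


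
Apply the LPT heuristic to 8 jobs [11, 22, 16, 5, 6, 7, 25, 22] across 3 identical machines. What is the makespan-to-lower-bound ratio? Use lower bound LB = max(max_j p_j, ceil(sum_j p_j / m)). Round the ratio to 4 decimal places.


LPT order: [25, 22, 22, 16, 11, 7, 6, 5]
Machine loads after assignment: [38, 38, 38]
LPT makespan = 38
Lower bound = max(max_job, ceil(total/3)) = max(25, 38) = 38
Ratio = 38 / 38 = 1.0

1.0


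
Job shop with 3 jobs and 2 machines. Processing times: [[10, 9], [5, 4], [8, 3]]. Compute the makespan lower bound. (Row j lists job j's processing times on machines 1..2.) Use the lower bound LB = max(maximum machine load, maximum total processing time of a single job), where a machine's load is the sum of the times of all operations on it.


Machine loads:
  Machine 1: 10 + 5 + 8 = 23
  Machine 2: 9 + 4 + 3 = 16
Max machine load = 23
Job totals:
  Job 1: 19
  Job 2: 9
  Job 3: 11
Max job total = 19
Lower bound = max(23, 19) = 23

23


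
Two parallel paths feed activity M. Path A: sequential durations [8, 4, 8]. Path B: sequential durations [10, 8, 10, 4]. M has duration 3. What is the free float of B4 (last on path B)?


ES(B4) = sum of predecessors on chain B = 28
EF(B4) = ES + duration = 28 + 4 = 32
Successor of B4 is M. ES(M) = max(sum(A), sum(B)) = max(20, 32) = 32
Free float = ES(successor) - EF(current) = 32 - 32 = 0

0


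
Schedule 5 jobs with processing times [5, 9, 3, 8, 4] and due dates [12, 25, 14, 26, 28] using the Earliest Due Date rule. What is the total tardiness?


Sort by due date (EDD order): [(5, 12), (3, 14), (9, 25), (8, 26), (4, 28)]
Compute completion times and tardiness:
  Job 1: p=5, d=12, C=5, tardiness=max(0,5-12)=0
  Job 2: p=3, d=14, C=8, tardiness=max(0,8-14)=0
  Job 3: p=9, d=25, C=17, tardiness=max(0,17-25)=0
  Job 4: p=8, d=26, C=25, tardiness=max(0,25-26)=0
  Job 5: p=4, d=28, C=29, tardiness=max(0,29-28)=1
Total tardiness = 1

1


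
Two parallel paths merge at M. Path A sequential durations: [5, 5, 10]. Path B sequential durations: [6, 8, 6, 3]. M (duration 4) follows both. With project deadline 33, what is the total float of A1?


Forward pass: ES(A1) = sum of predecessors on chain A = 0
EF = ES + duration = 0 + 5 = 5
Backward pass: LF(M) = deadline = 33; LS(M) = 33 - 4 = 29
LF(A1) = LS(M) - sum(successors on chain A) = 29 - 15 = 14
LS = LF - duration = 14 - 5 = 9
Total float = LS - ES = 9 - 0 = 9

9


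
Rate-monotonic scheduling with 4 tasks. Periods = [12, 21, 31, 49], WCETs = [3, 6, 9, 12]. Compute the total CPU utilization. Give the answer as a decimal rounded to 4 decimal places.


Compute individual utilizations (exact fractions):
  Task 1: C/T = 3/12 = 1/4 (approx. 0.25)
  Task 2: C/T = 6/21 = 2/7 (approx. 0.2857)
  Task 3: C/T = 9/31 (approx. 0.2903)
  Task 4: C/T = 12/49 (approx. 0.2449)
Total utilization U = 1/4 + 2/7 + 9/31 + 12/49 = 6507/6076
Rounded to 4 decimal places: U = 1.0709
RM (Liu & Layland) bound for 4 tasks = 0.756828; compare with U = 6507/6076 (approx. 1.070935)
U > 1, so the task set is not schedulable (processor overloaded).

1.0709


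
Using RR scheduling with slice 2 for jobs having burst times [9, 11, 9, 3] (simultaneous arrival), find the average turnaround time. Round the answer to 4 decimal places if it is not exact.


Time quantum = 2
Execution trace:
  J1 runs 2 units, time = 2
  J2 runs 2 units, time = 4
  J3 runs 2 units, time = 6
  J4 runs 2 units, time = 8
  J1 runs 2 units, time = 10
  J2 runs 2 units, time = 12
  J3 runs 2 units, time = 14
  J4 runs 1 units, time = 15
  J1 runs 2 units, time = 17
  J2 runs 2 units, time = 19
  J3 runs 2 units, time = 21
  J1 runs 2 units, time = 23
  J2 runs 2 units, time = 25
  J3 runs 2 units, time = 27
  J1 runs 1 units, time = 28
  J2 runs 2 units, time = 30
  J3 runs 1 units, time = 31
  J2 runs 1 units, time = 32
Finish times: [28, 32, 31, 15]
Average turnaround = 106/4 = 26.5

26.5


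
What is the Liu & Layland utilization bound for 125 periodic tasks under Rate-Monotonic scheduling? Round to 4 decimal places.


Compute 2^(1/125) = 1.0055605804
Subtract 1: 1.0055605804 - 1 = 0.0055605804
Multiply by n: 125 * 0.0055605804 = 0.6950725500
Round to 4 dp: 0.6951

0.6951


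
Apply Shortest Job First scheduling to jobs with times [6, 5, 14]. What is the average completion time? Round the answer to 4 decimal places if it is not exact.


SJF order (ascending): [5, 6, 14]
Completion times:
  Job 1: burst=5, C=5
  Job 2: burst=6, C=11
  Job 3: burst=14, C=25
Average completion = 41/3 = 13.6667

13.6667


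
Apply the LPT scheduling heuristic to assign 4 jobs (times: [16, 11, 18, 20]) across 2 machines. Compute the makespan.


Sort jobs in decreasing order (LPT): [20, 18, 16, 11]
Assign each job to the least loaded machine:
  Machine 1: jobs [20, 11], load = 31
  Machine 2: jobs [18, 16], load = 34
Makespan = max load = 34

34


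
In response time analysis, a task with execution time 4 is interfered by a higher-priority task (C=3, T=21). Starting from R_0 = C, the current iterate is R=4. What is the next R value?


R_next = C + ceil(R_prev / T_hp) * C_hp
ceil(4 / 21) = ceil(0.1905) = 1
Interference = 1 * 3 = 3
R_next = 4 + 3 = 7

7


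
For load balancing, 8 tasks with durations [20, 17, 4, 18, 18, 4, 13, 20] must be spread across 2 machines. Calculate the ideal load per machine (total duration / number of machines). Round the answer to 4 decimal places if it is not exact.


Total processing time = 20 + 17 + 4 + 18 + 18 + 4 + 13 + 20 = 114
Number of machines = 2
Ideal balanced load = 114 / 2 = 57.0

57.0


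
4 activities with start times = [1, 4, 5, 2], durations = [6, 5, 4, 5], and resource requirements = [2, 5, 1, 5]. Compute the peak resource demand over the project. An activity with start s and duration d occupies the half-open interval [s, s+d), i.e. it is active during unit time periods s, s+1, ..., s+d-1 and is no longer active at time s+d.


Each activity i is active on [start_i, start_i + duration_i).
Compute total resource usage per time slot:
  t=0: active resources = [], total = 0
  t=1: active resources = [2], total = 2
  t=2: active resources = [2, 5], total = 7
  t=3: active resources = [2, 5], total = 7
  t=4: active resources = [2, 5, 5], total = 12
  t=5: active resources = [2, 5, 1, 5], total = 13
  t=6: active resources = [2, 5, 1, 5], total = 13
  t=7: active resources = [5, 1], total = 6
  t=8: active resources = [5, 1], total = 6
Peak resource demand = 13

13


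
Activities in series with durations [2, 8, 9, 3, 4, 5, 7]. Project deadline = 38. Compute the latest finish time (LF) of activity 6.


LF(activity 6) = deadline - sum of successor durations
Successors: activities 7 through 7 with durations [7]
Sum of successor durations = 7
LF = 38 - 7 = 31

31


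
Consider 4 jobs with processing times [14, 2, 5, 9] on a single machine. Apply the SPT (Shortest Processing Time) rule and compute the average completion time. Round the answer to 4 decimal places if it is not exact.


Sort jobs by processing time (SPT order): [2, 5, 9, 14]
Compute completion times sequentially:
  Job 1: processing = 2, completes at 2
  Job 2: processing = 5, completes at 7
  Job 3: processing = 9, completes at 16
  Job 4: processing = 14, completes at 30
Sum of completion times = 55
Average completion time = 55/4 = 13.75

13.75


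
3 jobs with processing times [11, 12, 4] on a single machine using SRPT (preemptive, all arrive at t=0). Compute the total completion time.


Since all jobs arrive at t=0, SRPT equals SPT ordering.
SPT order: [4, 11, 12]
Completion times:
  Job 1: p=4, C=4
  Job 2: p=11, C=15
  Job 3: p=12, C=27
Total completion time = 4 + 15 + 27 = 46

46


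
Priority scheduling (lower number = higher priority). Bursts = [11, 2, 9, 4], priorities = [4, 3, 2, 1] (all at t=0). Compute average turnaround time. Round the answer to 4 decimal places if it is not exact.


Sort by priority (ascending = highest first):
Order: [(1, 4), (2, 9), (3, 2), (4, 11)]
Completion times:
  Priority 1, burst=4, C=4
  Priority 2, burst=9, C=13
  Priority 3, burst=2, C=15
  Priority 4, burst=11, C=26
Average turnaround = 58/4 = 14.5

14.5


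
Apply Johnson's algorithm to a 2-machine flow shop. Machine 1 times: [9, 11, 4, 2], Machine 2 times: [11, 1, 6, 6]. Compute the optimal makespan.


Apply Johnson's rule:
  Group 1 (a <= b): [(4, 2, 6), (3, 4, 6), (1, 9, 11)]
  Group 2 (a > b): [(2, 11, 1)]
Optimal job order: [4, 3, 1, 2]
Schedule:
  Job 4: M1 done at 2, M2 done at 8
  Job 3: M1 done at 6, M2 done at 14
  Job 1: M1 done at 15, M2 done at 26
  Job 2: M1 done at 26, M2 done at 27
Makespan = 27

27


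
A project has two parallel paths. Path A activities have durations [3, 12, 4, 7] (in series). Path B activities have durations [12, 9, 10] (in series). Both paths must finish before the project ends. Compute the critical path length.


Path A total = 3 + 12 + 4 + 7 = 26
Path B total = 12 + 9 + 10 = 31
Critical path = longest path = max(26, 31) = 31

31


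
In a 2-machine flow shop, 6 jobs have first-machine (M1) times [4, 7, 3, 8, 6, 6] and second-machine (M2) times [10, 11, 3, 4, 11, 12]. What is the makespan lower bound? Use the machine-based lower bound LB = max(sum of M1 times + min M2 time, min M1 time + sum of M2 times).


LB1 = sum(M1 times) + min(M2 times) = 34 + 3 = 37
LB2 = min(M1 times) + sum(M2 times) = 3 + 51 = 54
Lower bound = max(LB1, LB2) = max(37, 54) = 54

54


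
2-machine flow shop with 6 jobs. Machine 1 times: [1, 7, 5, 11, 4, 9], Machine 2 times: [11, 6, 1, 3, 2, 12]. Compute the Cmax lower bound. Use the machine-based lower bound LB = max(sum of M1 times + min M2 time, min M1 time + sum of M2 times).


LB1 = sum(M1 times) + min(M2 times) = 37 + 1 = 38
LB2 = min(M1 times) + sum(M2 times) = 1 + 35 = 36
Lower bound = max(LB1, LB2) = max(38, 36) = 38

38


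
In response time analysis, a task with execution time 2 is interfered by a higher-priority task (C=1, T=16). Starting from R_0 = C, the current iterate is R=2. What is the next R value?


R_next = C + ceil(R_prev / T_hp) * C_hp
ceil(2 / 16) = ceil(0.125) = 1
Interference = 1 * 1 = 1
R_next = 2 + 1 = 3

3


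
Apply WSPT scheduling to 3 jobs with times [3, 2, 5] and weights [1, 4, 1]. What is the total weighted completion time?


Compute p/w ratios and sort ascending (WSPT): [(2, 4), (3, 1), (5, 1)]
Compute weighted completion times:
  Job (p=2,w=4): C=2, w*C=4*2=8
  Job (p=3,w=1): C=5, w*C=1*5=5
  Job (p=5,w=1): C=10, w*C=1*10=10
Total weighted completion time = 23

23


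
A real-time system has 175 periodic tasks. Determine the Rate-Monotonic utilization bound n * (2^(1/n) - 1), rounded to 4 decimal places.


Compute 2^(1/175) = 1.0039686955
Subtract 1: 1.0039686955 - 1 = 0.0039686955
Multiply by n: 175 * 0.0039686955 = 0.6945217125
Round to 4 dp: 0.6945

0.6945


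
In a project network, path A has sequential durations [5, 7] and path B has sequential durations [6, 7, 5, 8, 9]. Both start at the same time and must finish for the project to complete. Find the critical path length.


Path A total = 5 + 7 = 12
Path B total = 6 + 7 + 5 + 8 + 9 = 35
Critical path = longest path = max(12, 35) = 35

35


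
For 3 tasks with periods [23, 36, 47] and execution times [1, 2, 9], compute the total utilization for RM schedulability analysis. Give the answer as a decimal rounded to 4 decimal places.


Compute individual utilizations (exact fractions):
  Task 1: C/T = 1/23 (approx. 0.0435)
  Task 2: C/T = 2/36 = 1/18 (approx. 0.0556)
  Task 3: C/T = 9/47 (approx. 0.1915)
Total utilization U = 1/23 + 1/18 + 9/47 = 5653/19458
Rounded to 4 decimal places: U = 0.2905
RM (Liu & Layland) bound for 3 tasks = 0.779763; compare with U = 5653/19458 (approx. 0.290523)
U <= bound, so schedulable by RM sufficient condition.

0.2905


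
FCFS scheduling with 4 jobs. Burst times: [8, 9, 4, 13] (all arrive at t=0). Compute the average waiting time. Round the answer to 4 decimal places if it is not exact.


FCFS order (as given): [8, 9, 4, 13]
Waiting times:
  Job 1: wait = 0
  Job 2: wait = 8
  Job 3: wait = 17
  Job 4: wait = 21
Sum of waiting times = 46
Average waiting time = 46/4 = 11.5

11.5


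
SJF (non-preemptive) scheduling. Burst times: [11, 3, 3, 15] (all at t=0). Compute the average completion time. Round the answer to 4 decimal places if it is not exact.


SJF order (ascending): [3, 3, 11, 15]
Completion times:
  Job 1: burst=3, C=3
  Job 2: burst=3, C=6
  Job 3: burst=11, C=17
  Job 4: burst=15, C=32
Average completion = 58/4 = 14.5

14.5


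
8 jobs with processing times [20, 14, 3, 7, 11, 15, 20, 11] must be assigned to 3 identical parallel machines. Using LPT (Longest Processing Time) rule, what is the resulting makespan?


Sort jobs in decreasing order (LPT): [20, 20, 15, 14, 11, 11, 7, 3]
Assign each job to the least loaded machine:
  Machine 1: jobs [20, 11, 3], load = 34
  Machine 2: jobs [20, 11], load = 31
  Machine 3: jobs [15, 14, 7], load = 36
Makespan = max load = 36

36


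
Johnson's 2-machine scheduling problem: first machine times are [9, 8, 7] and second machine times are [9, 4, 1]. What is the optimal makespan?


Apply Johnson's rule:
  Group 1 (a <= b): [(1, 9, 9)]
  Group 2 (a > b): [(2, 8, 4), (3, 7, 1)]
Optimal job order: [1, 2, 3]
Schedule:
  Job 1: M1 done at 9, M2 done at 18
  Job 2: M1 done at 17, M2 done at 22
  Job 3: M1 done at 24, M2 done at 25
Makespan = 25

25


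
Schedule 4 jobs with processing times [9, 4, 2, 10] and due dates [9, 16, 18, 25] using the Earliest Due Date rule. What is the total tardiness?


Sort by due date (EDD order): [(9, 9), (4, 16), (2, 18), (10, 25)]
Compute completion times and tardiness:
  Job 1: p=9, d=9, C=9, tardiness=max(0,9-9)=0
  Job 2: p=4, d=16, C=13, tardiness=max(0,13-16)=0
  Job 3: p=2, d=18, C=15, tardiness=max(0,15-18)=0
  Job 4: p=10, d=25, C=25, tardiness=max(0,25-25)=0
Total tardiness = 0

0


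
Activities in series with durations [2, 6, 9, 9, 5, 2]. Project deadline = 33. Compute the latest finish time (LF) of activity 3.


LF(activity 3) = deadline - sum of successor durations
Successors: activities 4 through 6 with durations [9, 5, 2]
Sum of successor durations = 16
LF = 33 - 16 = 17

17


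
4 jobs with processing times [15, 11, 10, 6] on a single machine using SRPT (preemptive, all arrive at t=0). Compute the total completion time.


Since all jobs arrive at t=0, SRPT equals SPT ordering.
SPT order: [6, 10, 11, 15]
Completion times:
  Job 1: p=6, C=6
  Job 2: p=10, C=16
  Job 3: p=11, C=27
  Job 4: p=15, C=42
Total completion time = 6 + 16 + 27 + 42 = 91

91


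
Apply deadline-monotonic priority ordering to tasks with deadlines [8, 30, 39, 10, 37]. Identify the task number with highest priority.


Sort tasks by relative deadline (ascending):
  Task 1: deadline = 8
  Task 4: deadline = 10
  Task 2: deadline = 30
  Task 5: deadline = 37
  Task 3: deadline = 39
Priority order (highest first): [1, 4, 2, 5, 3]
Highest priority task = 1

1


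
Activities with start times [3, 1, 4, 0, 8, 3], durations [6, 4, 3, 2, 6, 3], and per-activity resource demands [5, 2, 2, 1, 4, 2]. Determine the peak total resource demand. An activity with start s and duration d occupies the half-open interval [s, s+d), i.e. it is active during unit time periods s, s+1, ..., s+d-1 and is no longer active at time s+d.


Each activity i is active on [start_i, start_i + duration_i).
Compute total resource usage per time slot:
  t=0: active resources = [1], total = 1
  t=1: active resources = [2, 1], total = 3
  t=2: active resources = [2], total = 2
  t=3: active resources = [5, 2, 2], total = 9
  t=4: active resources = [5, 2, 2, 2], total = 11
  t=5: active resources = [5, 2, 2], total = 9
  t=6: active resources = [5, 2], total = 7
  t=7: active resources = [5], total = 5
  t=8: active resources = [5, 4], total = 9
  t=9: active resources = [4], total = 4
  t=10: active resources = [4], total = 4
  t=11: active resources = [4], total = 4
  t=12: active resources = [4], total = 4
  t=13: active resources = [4], total = 4
Peak resource demand = 11

11


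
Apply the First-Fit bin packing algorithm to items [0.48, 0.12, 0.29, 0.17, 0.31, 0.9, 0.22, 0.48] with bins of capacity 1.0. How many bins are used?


Place items sequentially using First-Fit:
  Item 0.48 -> new Bin 1
  Item 0.12 -> Bin 1 (now 0.6)
  Item 0.29 -> Bin 1 (now 0.89)
  Item 0.17 -> new Bin 2
  Item 0.31 -> Bin 2 (now 0.48)
  Item 0.9 -> new Bin 3
  Item 0.22 -> Bin 2 (now 0.7)
  Item 0.48 -> new Bin 4
Total bins used = 4

4


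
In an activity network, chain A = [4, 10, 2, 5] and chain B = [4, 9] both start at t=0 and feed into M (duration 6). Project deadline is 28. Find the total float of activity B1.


Forward pass: ES(B1) = sum of predecessors on chain B = 0
EF = ES + duration = 0 + 4 = 4
Backward pass: LF(M) = deadline = 28; LS(M) = 28 - 6 = 22
LF(B1) = LS(M) - sum(successors on chain B) = 22 - 9 = 13
LS = LF - duration = 13 - 4 = 9
Total float = LS - ES = 9 - 0 = 9

9


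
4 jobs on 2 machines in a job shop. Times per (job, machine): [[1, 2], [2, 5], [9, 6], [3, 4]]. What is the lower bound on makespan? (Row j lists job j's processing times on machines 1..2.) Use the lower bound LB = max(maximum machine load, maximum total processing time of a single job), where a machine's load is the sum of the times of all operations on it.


Machine loads:
  Machine 1: 1 + 2 + 9 + 3 = 15
  Machine 2: 2 + 5 + 6 + 4 = 17
Max machine load = 17
Job totals:
  Job 1: 3
  Job 2: 7
  Job 3: 15
  Job 4: 7
Max job total = 15
Lower bound = max(17, 15) = 17

17


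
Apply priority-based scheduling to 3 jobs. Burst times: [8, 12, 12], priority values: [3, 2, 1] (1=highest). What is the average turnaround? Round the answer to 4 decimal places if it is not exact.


Sort by priority (ascending = highest first):
Order: [(1, 12), (2, 12), (3, 8)]
Completion times:
  Priority 1, burst=12, C=12
  Priority 2, burst=12, C=24
  Priority 3, burst=8, C=32
Average turnaround = 68/3 = 22.6667

22.6667


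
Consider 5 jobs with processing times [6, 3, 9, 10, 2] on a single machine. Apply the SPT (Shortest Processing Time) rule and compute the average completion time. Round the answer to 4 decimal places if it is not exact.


Sort jobs by processing time (SPT order): [2, 3, 6, 9, 10]
Compute completion times sequentially:
  Job 1: processing = 2, completes at 2
  Job 2: processing = 3, completes at 5
  Job 3: processing = 6, completes at 11
  Job 4: processing = 9, completes at 20
  Job 5: processing = 10, completes at 30
Sum of completion times = 68
Average completion time = 68/5 = 13.6

13.6


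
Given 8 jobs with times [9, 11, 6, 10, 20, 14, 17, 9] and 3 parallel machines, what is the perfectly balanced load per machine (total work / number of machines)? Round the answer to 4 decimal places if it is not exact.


Total processing time = 9 + 11 + 6 + 10 + 20 + 14 + 17 + 9 = 96
Number of machines = 3
Ideal balanced load = 96 / 3 = 32.0

32.0


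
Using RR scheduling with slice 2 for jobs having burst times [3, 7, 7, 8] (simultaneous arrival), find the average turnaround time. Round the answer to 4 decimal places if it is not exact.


Time quantum = 2
Execution trace:
  J1 runs 2 units, time = 2
  J2 runs 2 units, time = 4
  J3 runs 2 units, time = 6
  J4 runs 2 units, time = 8
  J1 runs 1 units, time = 9
  J2 runs 2 units, time = 11
  J3 runs 2 units, time = 13
  J4 runs 2 units, time = 15
  J2 runs 2 units, time = 17
  J3 runs 2 units, time = 19
  J4 runs 2 units, time = 21
  J2 runs 1 units, time = 22
  J3 runs 1 units, time = 23
  J4 runs 2 units, time = 25
Finish times: [9, 22, 23, 25]
Average turnaround = 79/4 = 19.75

19.75


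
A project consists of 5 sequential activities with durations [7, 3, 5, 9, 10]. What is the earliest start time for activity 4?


Activity 4 starts after activities 1 through 3 complete.
Predecessor durations: [7, 3, 5]
ES = 7 + 3 + 5 = 15

15


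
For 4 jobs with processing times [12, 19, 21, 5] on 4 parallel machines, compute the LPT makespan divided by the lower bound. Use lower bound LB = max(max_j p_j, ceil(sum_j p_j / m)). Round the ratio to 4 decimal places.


LPT order: [21, 19, 12, 5]
Machine loads after assignment: [21, 19, 12, 5]
LPT makespan = 21
Lower bound = max(max_job, ceil(total/4)) = max(21, 15) = 21
Ratio = 21 / 21 = 1.0

1.0


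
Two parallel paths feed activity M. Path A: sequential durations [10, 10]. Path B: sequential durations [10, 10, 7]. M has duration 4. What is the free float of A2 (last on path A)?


ES(A2) = sum of predecessors on chain A = 10
EF(A2) = ES + duration = 10 + 10 = 20
Successor of A2 is M. ES(M) = max(sum(A), sum(B)) = max(20, 27) = 27
Free float = ES(successor) - EF(current) = 27 - 20 = 7

7


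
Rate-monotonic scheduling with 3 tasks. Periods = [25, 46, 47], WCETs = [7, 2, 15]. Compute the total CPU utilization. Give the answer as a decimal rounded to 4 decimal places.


Compute individual utilizations (exact fractions):
  Task 1: C/T = 7/25 (approx. 0.28)
  Task 2: C/T = 2/46 = 1/23 (approx. 0.0435)
  Task 3: C/T = 15/47 (approx. 0.3191)
Total utilization U = 7/25 + 1/23 + 15/47 = 17367/27025
Rounded to 4 decimal places: U = 0.6426
RM (Liu & Layland) bound for 3 tasks = 0.779763; compare with U = 17367/27025 (approx. 0.642627)
U <= bound, so schedulable by RM sufficient condition.

0.6426


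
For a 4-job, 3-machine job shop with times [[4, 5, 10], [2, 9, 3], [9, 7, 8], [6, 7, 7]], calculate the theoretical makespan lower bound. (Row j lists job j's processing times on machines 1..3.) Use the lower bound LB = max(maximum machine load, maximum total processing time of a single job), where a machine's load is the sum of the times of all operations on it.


Machine loads:
  Machine 1: 4 + 2 + 9 + 6 = 21
  Machine 2: 5 + 9 + 7 + 7 = 28
  Machine 3: 10 + 3 + 8 + 7 = 28
Max machine load = 28
Job totals:
  Job 1: 19
  Job 2: 14
  Job 3: 24
  Job 4: 20
Max job total = 24
Lower bound = max(28, 24) = 28

28


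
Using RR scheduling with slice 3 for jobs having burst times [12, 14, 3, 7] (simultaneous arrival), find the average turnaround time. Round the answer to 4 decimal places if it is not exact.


Time quantum = 3
Execution trace:
  J1 runs 3 units, time = 3
  J2 runs 3 units, time = 6
  J3 runs 3 units, time = 9
  J4 runs 3 units, time = 12
  J1 runs 3 units, time = 15
  J2 runs 3 units, time = 18
  J4 runs 3 units, time = 21
  J1 runs 3 units, time = 24
  J2 runs 3 units, time = 27
  J4 runs 1 units, time = 28
  J1 runs 3 units, time = 31
  J2 runs 3 units, time = 34
  J2 runs 2 units, time = 36
Finish times: [31, 36, 9, 28]
Average turnaround = 104/4 = 26.0

26.0


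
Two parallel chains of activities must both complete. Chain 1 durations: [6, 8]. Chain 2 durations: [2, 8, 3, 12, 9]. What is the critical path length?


Path A total = 6 + 8 = 14
Path B total = 2 + 8 + 3 + 12 + 9 = 34
Critical path = longest path = max(14, 34) = 34

34


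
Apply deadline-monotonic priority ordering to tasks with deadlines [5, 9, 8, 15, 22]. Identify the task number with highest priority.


Sort tasks by relative deadline (ascending):
  Task 1: deadline = 5
  Task 3: deadline = 8
  Task 2: deadline = 9
  Task 4: deadline = 15
  Task 5: deadline = 22
Priority order (highest first): [1, 3, 2, 4, 5]
Highest priority task = 1

1


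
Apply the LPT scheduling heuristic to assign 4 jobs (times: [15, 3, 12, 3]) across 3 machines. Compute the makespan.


Sort jobs in decreasing order (LPT): [15, 12, 3, 3]
Assign each job to the least loaded machine:
  Machine 1: jobs [15], load = 15
  Machine 2: jobs [12], load = 12
  Machine 3: jobs [3, 3], load = 6
Makespan = max load = 15

15


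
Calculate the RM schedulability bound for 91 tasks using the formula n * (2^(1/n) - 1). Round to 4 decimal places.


Compute 2^(1/91) = 1.0076460851
Subtract 1: 1.0076460851 - 1 = 0.0076460851
Multiply by n: 91 * 0.0076460851 = 0.6957937441
Round to 4 dp: 0.6958

0.6958


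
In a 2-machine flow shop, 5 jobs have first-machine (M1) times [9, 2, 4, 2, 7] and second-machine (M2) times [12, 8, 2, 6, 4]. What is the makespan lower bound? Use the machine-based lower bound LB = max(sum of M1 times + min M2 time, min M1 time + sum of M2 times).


LB1 = sum(M1 times) + min(M2 times) = 24 + 2 = 26
LB2 = min(M1 times) + sum(M2 times) = 2 + 32 = 34
Lower bound = max(LB1, LB2) = max(26, 34) = 34

34


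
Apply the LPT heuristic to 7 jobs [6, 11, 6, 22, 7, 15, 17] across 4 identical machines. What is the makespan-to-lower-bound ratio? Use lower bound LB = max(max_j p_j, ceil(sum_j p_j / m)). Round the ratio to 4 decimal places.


LPT order: [22, 17, 15, 11, 7, 6, 6]
Machine loads after assignment: [22, 23, 21, 18]
LPT makespan = 23
Lower bound = max(max_job, ceil(total/4)) = max(22, 21) = 22
Ratio = 23 / 22 = 1.0455

1.0455


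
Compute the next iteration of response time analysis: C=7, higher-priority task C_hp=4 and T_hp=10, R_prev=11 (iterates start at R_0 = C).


R_next = C + ceil(R_prev / T_hp) * C_hp
ceil(11 / 10) = ceil(1.1) = 2
Interference = 2 * 4 = 8
R_next = 7 + 8 = 15

15


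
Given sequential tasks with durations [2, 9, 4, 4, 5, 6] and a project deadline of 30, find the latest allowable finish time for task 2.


LF(activity 2) = deadline - sum of successor durations
Successors: activities 3 through 6 with durations [4, 4, 5, 6]
Sum of successor durations = 19
LF = 30 - 19 = 11

11


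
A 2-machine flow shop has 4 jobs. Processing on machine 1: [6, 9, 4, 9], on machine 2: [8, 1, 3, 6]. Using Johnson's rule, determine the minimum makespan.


Apply Johnson's rule:
  Group 1 (a <= b): [(1, 6, 8)]
  Group 2 (a > b): [(4, 9, 6), (3, 4, 3), (2, 9, 1)]
Optimal job order: [1, 4, 3, 2]
Schedule:
  Job 1: M1 done at 6, M2 done at 14
  Job 4: M1 done at 15, M2 done at 21
  Job 3: M1 done at 19, M2 done at 24
  Job 2: M1 done at 28, M2 done at 29
Makespan = 29

29


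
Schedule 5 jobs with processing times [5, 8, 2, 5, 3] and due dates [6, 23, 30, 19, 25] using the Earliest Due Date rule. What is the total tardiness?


Sort by due date (EDD order): [(5, 6), (5, 19), (8, 23), (3, 25), (2, 30)]
Compute completion times and tardiness:
  Job 1: p=5, d=6, C=5, tardiness=max(0,5-6)=0
  Job 2: p=5, d=19, C=10, tardiness=max(0,10-19)=0
  Job 3: p=8, d=23, C=18, tardiness=max(0,18-23)=0
  Job 4: p=3, d=25, C=21, tardiness=max(0,21-25)=0
  Job 5: p=2, d=30, C=23, tardiness=max(0,23-30)=0
Total tardiness = 0

0


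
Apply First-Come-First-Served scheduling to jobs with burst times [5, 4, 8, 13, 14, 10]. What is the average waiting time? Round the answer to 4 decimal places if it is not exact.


FCFS order (as given): [5, 4, 8, 13, 14, 10]
Waiting times:
  Job 1: wait = 0
  Job 2: wait = 5
  Job 3: wait = 9
  Job 4: wait = 17
  Job 5: wait = 30
  Job 6: wait = 44
Sum of waiting times = 105
Average waiting time = 105/6 = 17.5

17.5


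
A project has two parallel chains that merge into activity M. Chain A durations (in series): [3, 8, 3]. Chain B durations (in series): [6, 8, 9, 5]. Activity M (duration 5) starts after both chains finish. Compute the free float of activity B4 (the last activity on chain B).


ES(B4) = sum of predecessors on chain B = 23
EF(B4) = ES + duration = 23 + 5 = 28
Successor of B4 is M. ES(M) = max(sum(A), sum(B)) = max(14, 28) = 28
Free float = ES(successor) - EF(current) = 28 - 28 = 0

0


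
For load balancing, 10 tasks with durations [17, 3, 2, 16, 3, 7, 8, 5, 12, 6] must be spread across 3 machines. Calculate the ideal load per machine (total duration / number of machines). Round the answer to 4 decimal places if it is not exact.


Total processing time = 17 + 3 + 2 + 16 + 3 + 7 + 8 + 5 + 12 + 6 = 79
Number of machines = 3
Ideal balanced load = 79 / 3 = 26.3333

26.3333


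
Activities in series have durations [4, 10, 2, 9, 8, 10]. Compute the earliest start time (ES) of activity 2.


Activity 2 starts after activities 1 through 1 complete.
Predecessor durations: [4]
ES = 4 = 4

4


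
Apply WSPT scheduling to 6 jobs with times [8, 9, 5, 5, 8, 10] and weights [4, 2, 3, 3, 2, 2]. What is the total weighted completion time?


Compute p/w ratios and sort ascending (WSPT): [(5, 3), (5, 3), (8, 4), (8, 2), (9, 2), (10, 2)]
Compute weighted completion times:
  Job (p=5,w=3): C=5, w*C=3*5=15
  Job (p=5,w=3): C=10, w*C=3*10=30
  Job (p=8,w=4): C=18, w*C=4*18=72
  Job (p=8,w=2): C=26, w*C=2*26=52
  Job (p=9,w=2): C=35, w*C=2*35=70
  Job (p=10,w=2): C=45, w*C=2*45=90
Total weighted completion time = 329

329


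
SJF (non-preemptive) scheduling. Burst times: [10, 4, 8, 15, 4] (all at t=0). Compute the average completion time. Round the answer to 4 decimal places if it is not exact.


SJF order (ascending): [4, 4, 8, 10, 15]
Completion times:
  Job 1: burst=4, C=4
  Job 2: burst=4, C=8
  Job 3: burst=8, C=16
  Job 4: burst=10, C=26
  Job 5: burst=15, C=41
Average completion = 95/5 = 19.0

19.0


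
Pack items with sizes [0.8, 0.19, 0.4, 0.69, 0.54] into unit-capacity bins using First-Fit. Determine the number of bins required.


Place items sequentially using First-Fit:
  Item 0.8 -> new Bin 1
  Item 0.19 -> Bin 1 (now 0.99)
  Item 0.4 -> new Bin 2
  Item 0.69 -> new Bin 3
  Item 0.54 -> Bin 2 (now 0.94)
Total bins used = 3

3


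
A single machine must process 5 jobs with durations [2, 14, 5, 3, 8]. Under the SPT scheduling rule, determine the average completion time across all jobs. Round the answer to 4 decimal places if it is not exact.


Sort jobs by processing time (SPT order): [2, 3, 5, 8, 14]
Compute completion times sequentially:
  Job 1: processing = 2, completes at 2
  Job 2: processing = 3, completes at 5
  Job 3: processing = 5, completes at 10
  Job 4: processing = 8, completes at 18
  Job 5: processing = 14, completes at 32
Sum of completion times = 67
Average completion time = 67/5 = 13.4

13.4


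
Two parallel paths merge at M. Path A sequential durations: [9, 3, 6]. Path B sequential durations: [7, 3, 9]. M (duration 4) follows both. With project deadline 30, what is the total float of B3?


Forward pass: ES(B3) = sum of predecessors on chain B = 10
EF = ES + duration = 10 + 9 = 19
Backward pass: LF(M) = deadline = 30; LS(M) = 30 - 4 = 26
LF(B3) = LS(M) - sum(successors on chain B) = 26 - 0 = 26
LS = LF - duration = 26 - 9 = 17
Total float = LS - ES = 17 - 10 = 7

7


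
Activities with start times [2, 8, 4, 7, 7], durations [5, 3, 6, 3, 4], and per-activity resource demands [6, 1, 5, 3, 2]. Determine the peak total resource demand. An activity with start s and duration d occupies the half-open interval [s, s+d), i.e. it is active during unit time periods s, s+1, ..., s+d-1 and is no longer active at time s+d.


Each activity i is active on [start_i, start_i + duration_i).
Compute total resource usage per time slot:
  t=0: active resources = [], total = 0
  t=1: active resources = [], total = 0
  t=2: active resources = [6], total = 6
  t=3: active resources = [6], total = 6
  t=4: active resources = [6, 5], total = 11
  t=5: active resources = [6, 5], total = 11
  t=6: active resources = [6, 5], total = 11
  t=7: active resources = [5, 3, 2], total = 10
  t=8: active resources = [1, 5, 3, 2], total = 11
  t=9: active resources = [1, 5, 3, 2], total = 11
  t=10: active resources = [1, 2], total = 3
Peak resource demand = 11

11


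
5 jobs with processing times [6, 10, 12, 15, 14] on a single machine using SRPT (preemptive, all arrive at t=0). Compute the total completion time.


Since all jobs arrive at t=0, SRPT equals SPT ordering.
SPT order: [6, 10, 12, 14, 15]
Completion times:
  Job 1: p=6, C=6
  Job 2: p=10, C=16
  Job 3: p=12, C=28
  Job 4: p=14, C=42
  Job 5: p=15, C=57
Total completion time = 6 + 16 + 28 + 42 + 57 = 149

149


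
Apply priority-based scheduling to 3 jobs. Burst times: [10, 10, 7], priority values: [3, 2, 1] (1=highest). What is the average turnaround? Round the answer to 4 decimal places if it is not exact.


Sort by priority (ascending = highest first):
Order: [(1, 7), (2, 10), (3, 10)]
Completion times:
  Priority 1, burst=7, C=7
  Priority 2, burst=10, C=17
  Priority 3, burst=10, C=27
Average turnaround = 51/3 = 17.0

17.0


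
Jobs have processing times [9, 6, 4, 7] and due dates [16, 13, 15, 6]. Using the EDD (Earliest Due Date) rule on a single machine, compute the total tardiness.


Sort by due date (EDD order): [(7, 6), (6, 13), (4, 15), (9, 16)]
Compute completion times and tardiness:
  Job 1: p=7, d=6, C=7, tardiness=max(0,7-6)=1
  Job 2: p=6, d=13, C=13, tardiness=max(0,13-13)=0
  Job 3: p=4, d=15, C=17, tardiness=max(0,17-15)=2
  Job 4: p=9, d=16, C=26, tardiness=max(0,26-16)=10
Total tardiness = 13

13


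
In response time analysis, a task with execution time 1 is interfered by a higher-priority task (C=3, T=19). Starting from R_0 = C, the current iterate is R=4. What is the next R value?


R_next = C + ceil(R_prev / T_hp) * C_hp
ceil(4 / 19) = ceil(0.2105) = 1
Interference = 1 * 3 = 3
R_next = 1 + 3 = 4
R_next = R_prev, so the iteration has converged (response time = 4).

4


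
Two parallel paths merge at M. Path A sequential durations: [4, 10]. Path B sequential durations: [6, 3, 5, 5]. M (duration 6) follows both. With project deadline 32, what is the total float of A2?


Forward pass: ES(A2) = sum of predecessors on chain A = 4
EF = ES + duration = 4 + 10 = 14
Backward pass: LF(M) = deadline = 32; LS(M) = 32 - 6 = 26
LF(A2) = LS(M) - sum(successors on chain A) = 26 - 0 = 26
LS = LF - duration = 26 - 10 = 16
Total float = LS - ES = 16 - 4 = 12

12


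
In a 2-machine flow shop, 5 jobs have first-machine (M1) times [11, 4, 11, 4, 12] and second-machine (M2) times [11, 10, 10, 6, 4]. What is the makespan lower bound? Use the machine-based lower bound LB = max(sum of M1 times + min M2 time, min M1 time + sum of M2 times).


LB1 = sum(M1 times) + min(M2 times) = 42 + 4 = 46
LB2 = min(M1 times) + sum(M2 times) = 4 + 41 = 45
Lower bound = max(LB1, LB2) = max(46, 45) = 46

46


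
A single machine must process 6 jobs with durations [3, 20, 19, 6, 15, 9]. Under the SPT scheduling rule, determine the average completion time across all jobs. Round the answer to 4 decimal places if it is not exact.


Sort jobs by processing time (SPT order): [3, 6, 9, 15, 19, 20]
Compute completion times sequentially:
  Job 1: processing = 3, completes at 3
  Job 2: processing = 6, completes at 9
  Job 3: processing = 9, completes at 18
  Job 4: processing = 15, completes at 33
  Job 5: processing = 19, completes at 52
  Job 6: processing = 20, completes at 72
Sum of completion times = 187
Average completion time = 187/6 = 31.1667

31.1667


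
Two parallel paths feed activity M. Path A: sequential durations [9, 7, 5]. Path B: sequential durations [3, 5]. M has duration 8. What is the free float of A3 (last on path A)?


ES(A3) = sum of predecessors on chain A = 16
EF(A3) = ES + duration = 16 + 5 = 21
Successor of A3 is M. ES(M) = max(sum(A), sum(B)) = max(21, 8) = 21
Free float = ES(successor) - EF(current) = 21 - 21 = 0

0


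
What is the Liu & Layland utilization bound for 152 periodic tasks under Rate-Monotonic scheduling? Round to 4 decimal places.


Compute 2^(1/152) = 1.0045705923
Subtract 1: 1.0045705923 - 1 = 0.0045705923
Multiply by n: 152 * 0.0045705923 = 0.6947300296
Round to 4 dp: 0.6947

0.6947


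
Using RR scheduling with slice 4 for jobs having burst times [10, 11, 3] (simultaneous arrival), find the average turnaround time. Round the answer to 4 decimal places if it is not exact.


Time quantum = 4
Execution trace:
  J1 runs 4 units, time = 4
  J2 runs 4 units, time = 8
  J3 runs 3 units, time = 11
  J1 runs 4 units, time = 15
  J2 runs 4 units, time = 19
  J1 runs 2 units, time = 21
  J2 runs 3 units, time = 24
Finish times: [21, 24, 11]
Average turnaround = 56/3 = 18.6667

18.6667


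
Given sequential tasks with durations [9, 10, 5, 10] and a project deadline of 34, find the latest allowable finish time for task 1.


LF(activity 1) = deadline - sum of successor durations
Successors: activities 2 through 4 with durations [10, 5, 10]
Sum of successor durations = 25
LF = 34 - 25 = 9

9


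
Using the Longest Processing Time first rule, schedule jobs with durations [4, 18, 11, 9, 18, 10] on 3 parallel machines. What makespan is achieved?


Sort jobs in decreasing order (LPT): [18, 18, 11, 10, 9, 4]
Assign each job to the least loaded machine:
  Machine 1: jobs [18, 9], load = 27
  Machine 2: jobs [18, 4], load = 22
  Machine 3: jobs [11, 10], load = 21
Makespan = max load = 27

27


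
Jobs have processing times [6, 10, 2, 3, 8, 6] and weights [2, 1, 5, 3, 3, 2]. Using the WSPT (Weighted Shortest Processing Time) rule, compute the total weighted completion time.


Compute p/w ratios and sort ascending (WSPT): [(2, 5), (3, 3), (8, 3), (6, 2), (6, 2), (10, 1)]
Compute weighted completion times:
  Job (p=2,w=5): C=2, w*C=5*2=10
  Job (p=3,w=3): C=5, w*C=3*5=15
  Job (p=8,w=3): C=13, w*C=3*13=39
  Job (p=6,w=2): C=19, w*C=2*19=38
  Job (p=6,w=2): C=25, w*C=2*25=50
  Job (p=10,w=1): C=35, w*C=1*35=35
Total weighted completion time = 187

187


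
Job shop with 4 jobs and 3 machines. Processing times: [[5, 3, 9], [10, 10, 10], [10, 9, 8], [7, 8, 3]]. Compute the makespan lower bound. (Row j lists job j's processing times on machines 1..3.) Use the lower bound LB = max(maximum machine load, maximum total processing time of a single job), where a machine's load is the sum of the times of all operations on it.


Machine loads:
  Machine 1: 5 + 10 + 10 + 7 = 32
  Machine 2: 3 + 10 + 9 + 8 = 30
  Machine 3: 9 + 10 + 8 + 3 = 30
Max machine load = 32
Job totals:
  Job 1: 17
  Job 2: 30
  Job 3: 27
  Job 4: 18
Max job total = 30
Lower bound = max(32, 30) = 32

32


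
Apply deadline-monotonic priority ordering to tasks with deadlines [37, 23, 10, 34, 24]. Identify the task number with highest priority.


Sort tasks by relative deadline (ascending):
  Task 3: deadline = 10
  Task 2: deadline = 23
  Task 5: deadline = 24
  Task 4: deadline = 34
  Task 1: deadline = 37
Priority order (highest first): [3, 2, 5, 4, 1]
Highest priority task = 3

3
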